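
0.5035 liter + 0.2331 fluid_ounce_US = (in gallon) 1 liter = 0.001 m^3, so 0.5035 liter = 0.5035 * 0.001 = 0.0005035 m^3. 1 fluid_ounce_US = 2.957353e-05 m^3, so 0.2331 fluid_ounce_US = 0.2331 * 2.957353e-05 = 6.8935897e-06 m^3. Sum: 0.0005035 + 6.8935897e-06 = 0.00051039359 m^3. 1 gallon = 0.0037854118 m^3, so 0.00051039359 m^3 = 0.00051039359 / 0.0037854118 = 0.13483172 gallon ≈ 0.1348 gallon (4 s.f.). Final answer: 0.1348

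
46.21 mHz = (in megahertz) 1 mHz = 0.001 Hz, so 46.21 mHz = 46.21 * 0.001 = 0.04621 Hz. 1 megahertz = 1000000 Hz, so 0.04621 Hz = 0.04621 / 1000000 = 4.621e-08 megahertz. Final answer: 4.621e-08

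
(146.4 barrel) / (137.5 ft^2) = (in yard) 1.993. Check: 1 barrel = 0.15898729 m^3, so 146.4 barrel = 146.4 * 0.15898729 = 23.27574 m^3. 1 ft^2 = 0.09290304 m^2, so 137.5 ft^2 = 137.5 * 0.09290304 = 12.774168 m^2. Combine: 23.27574 m^3 / 12.774168 m^2 = 1.8220944 m. 1 yard = 0.9144 m, so 1.8220944 m = 1.8220944 / 0.9144 = 1.9926667 yard ≈ 1.993 yard (4 s.f.).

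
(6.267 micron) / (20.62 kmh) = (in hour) 1 micron = 1e-06 m, so 6.267 micron = 6.267 * 1e-06 = 6.267e-06 m. 1 kmh = 0.27777778 m/s, so 20.62 kmh = 20.62 * 0.27777778 = 5.7277778 m/s. Combine: 6.267e-06 m / 5.7277778 m/s = 1.0941416e-06 s. 1 hour = 3600 s, so 1.0941416e-06 s = 1.0941416e-06 / 3600 = 3.0392823e-10 hour ≈ 3.039e-10 hour (4 s.f.). Final answer: 3.039e-10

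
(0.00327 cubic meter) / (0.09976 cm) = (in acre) 0.00081. Check: 0.00327 cubic meter = 0.00327 m^3. 1 cm = 0.01 m, so 0.09976 cm = 0.09976 * 0.01 = 0.0009976 m. Combine: 0.00327 m^3 / 0.0009976 m = 3.2778669 m^2. 1 acre = 4046.8564 m^2, so 3.2778669 m^2 = 3.2778669 / 4046.8564 = 0.00080997855 acre ≈ 0.00081 acre (4 s.f.).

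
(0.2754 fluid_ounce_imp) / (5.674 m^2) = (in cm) 1 fluid_ounce_imp = 2.8413063e-05 m^3, so 0.2754 fluid_ounce_imp = 0.2754 * 2.8413063e-05 = 7.8249574e-06 m^3. 5.674 m^2 is already in m^2. Combine: 7.8249574e-06 m^3 / 5.674 m^2 = 1.3790901e-06 m. 1 cm = 0.01 m, so 1.3790901e-06 m = 1.3790901e-06 / 0.01 = 0.00013790901 cm ≈ 0.0001379 cm (4 s.f.). Final answer: 0.0001379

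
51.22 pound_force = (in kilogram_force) 23.23. Check: 1 pound_force = 4.4482216 N, so 51.22 pound_force = 51.22 * 4.4482216 = 227.83791 N. 1 kilogram_force = 9.80665 N, so 227.83791 N = 227.83791 / 9.80665 = 23.233001 kilogram_force ≈ 23.23 kilogram_force (4 s.f.).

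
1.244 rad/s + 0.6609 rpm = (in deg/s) 1.244 rad/s is already in rad/s. 1 rpm = 0.10471976 rad/s, so 0.6609 rpm = 0.6609 * 0.10471976 = 0.069209286 rad/s. Sum: 1.244 + 0.069209286 = 1.3132093 rad/s. 1 deg/s = 0.017453293 rad/s, so 1.3132093 rad/s = 1.3132093 / 0.017453293 = 75.24135 deg/s ≈ 75.24 deg/s (4 s.f.). Final answer: 75.24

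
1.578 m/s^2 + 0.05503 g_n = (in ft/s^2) 1.578 m/s^2 is already in m/s^2. 1 g_n = 9.80665 m/s^2, so 0.05503 g_n = 0.05503 * 9.80665 = 0.53965995 m/s^2. Sum: 1.578 + 0.53965995 = 2.1176599 m/s^2. 1 ft/s^2 = 0.3048 m/s^2, so 2.1176599 m/s^2 = 2.1176599 / 0.3048 = 6.9477032 ft/s^2 ≈ 6.948 ft/s^2 (4 s.f.). Final answer: 6.948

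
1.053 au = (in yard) 1 au = 1.4959787e+11 m, so 1.053 au = 1.053 * 1.4959787e+11 = 1.5752656e+11 m. 1 yard = 0.9144 m, so 1.5752656e+11 m = 1.5752656e+11 / 0.9144 = 1.7227314e+11 yard ≈ 1.723e+11 yard (4 s.f.). Final answer: 1.723e+11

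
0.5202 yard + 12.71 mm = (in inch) 1 yard = 0.9144 m, so 0.5202 yard = 0.5202 * 0.9144 = 0.47567088 m. 1 mm = 0.001 m, so 12.71 mm = 12.71 * 0.001 = 0.01271 m. Sum: 0.47567088 + 0.01271 = 0.48838088 m. 1 inch = 0.0254 m, so 0.48838088 m = 0.48838088 / 0.0254 = 19.227594 inch ≈ 19.23 inch (4 s.f.). Final answer: 19.23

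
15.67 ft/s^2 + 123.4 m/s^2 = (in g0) 13.07. Check: 1 ft/s^2 = 0.3048 m/s^2, so 15.67 ft/s^2 = 15.67 * 0.3048 = 4.776216 m/s^2. 123.4 m/s^2 is already in m/s^2. Sum: 4.776216 + 123.4 = 128.17622 m/s^2. 1 g0 = 9.80665 m/s^2, so 128.17622 m/s^2 = 128.17622 / 9.80665 = 13.070337 g0 ≈ 13.07 g0 (4 s.f.).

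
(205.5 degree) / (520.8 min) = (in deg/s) 0.006576. Check: 1 degree = 0.017453293 rad, so 205.5 degree = 205.5 * 0.017453293 = 3.5866516 rad. 1 min = 60 s, so 520.8 min = 520.8 * 60 = 31248 s. Combine: 3.5866516 rad / 31248 s = 0.0001147802 rad/s. 1 deg/s = 0.017453293 rad/s, so 0.0001147802 rad/s = 0.0001147802 / 0.017453293 = 0.0065764209 deg/s ≈ 0.006576 deg/s (4 s.f.).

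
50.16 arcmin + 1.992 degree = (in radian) 1 arcmin = 0.00029088821 rad, so 50.16 arcmin = 50.16 * 0.00029088821 = 0.014590953 rad. 1 degree = 0.017453293 rad, so 1.992 degree = 1.992 * 0.017453293 = 0.034766959 rad. Sum: 0.014590953 + 0.034766959 = 0.049357911 rad. 0.049357911 rad = 0.049357911 radian ≈ 0.04936 radian (4 s.f.). Final answer: 0.04936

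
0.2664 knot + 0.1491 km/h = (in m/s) 1 knot = 0.51444444 m/s, so 0.2664 knot = 0.2664 * 0.51444444 = 0.137048 m/s. 1 km/h = 0.27777778 m/s, so 0.1491 km/h = 0.1491 * 0.27777778 = 0.041416667 m/s. Sum: 0.137048 + 0.041416667 = 0.17846467 m/s. Result: 0.17846467 m/s ≈ 0.1785 m/s (4 s.f.). Final answer: 0.1785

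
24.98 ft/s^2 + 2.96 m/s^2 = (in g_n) 1.078. Check: 1 ft/s^2 = 0.3048 m/s^2, so 24.98 ft/s^2 = 24.98 * 0.3048 = 7.613904 m/s^2. 2.96 m/s^2 is already in m/s^2. Sum: 7.613904 + 2.96 = 10.573904 m/s^2. 1 g_n = 9.80665 m/s^2, so 10.573904 m/s^2 = 10.573904 / 9.80665 = 1.0782381 g_n ≈ 1.078 g_n (4 s.f.).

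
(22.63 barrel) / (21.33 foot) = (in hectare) 1 barrel = 0.15898729 m^3, so 22.63 barrel = 22.63 * 0.15898729 = 3.5978825 m^3. 1 foot = 0.3048 m, so 21.33 foot = 21.33 * 0.3048 = 6.501384 m. Combine: 3.5978825 m^3 / 6.501384 m = 0.55340255 m^2. 1 hectare = 10000 m^2, so 0.55340255 m^2 = 0.55340255 / 10000 = 5.5340255e-05 hectare ≈ 5.534e-05 hectare (4 s.f.). Final answer: 5.534e-05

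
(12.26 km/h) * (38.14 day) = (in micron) 1.122e+13. Check: 1 km/h = 0.27777778 m/s, so 12.26 km/h = 12.26 * 0.27777778 = 3.4055556 m/s. 1 day = 86400 s, so 38.14 day = 38.14 * 86400 = 3295296 s. Combine: 3.4055556 m/s * 3295296 s = 11222314 m. 1 micron = 1e-06 m, so 11222314 m = 11222314 / 1e-06 = 1.1222314e+13 micron ≈ 1.122e+13 micron (4 s.f.).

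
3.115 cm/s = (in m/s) 1 cm/s = 0.01 m/s, so 3.115 cm/s = 3.115 * 0.01 = 0.03115 m/s. Result: 0.03115 m/s. Final answer: 0.03115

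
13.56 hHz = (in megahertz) 0.001356. Check: 1 hHz = 100 Hz, so 13.56 hHz = 13.56 * 100 = 1356 Hz. 1 megahertz = 1000000 Hz, so 1356 Hz = 1356 / 1000000 = 0.001356 megahertz.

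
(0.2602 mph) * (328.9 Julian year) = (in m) 1.207e+09. Check: 1 mph = 0.44704 m/s, so 0.2602 mph = 0.2602 * 0.44704 = 0.11631981 m/s. 1 Julian year = 31557600 s, so 328.9 Julian year = 328.9 * 31557600 = 1.0379295e+10 s. Combine: 0.11631981 m/s * 1.0379295e+10 s = 1.2073176e+09 m. Result: 1.2073176e+09 m ≈ 1.207e+09 m (4 s.f.).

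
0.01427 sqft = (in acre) 1 sqft = 0.09290304 m^2, so 0.01427 sqft = 0.01427 * 0.09290304 = 0.0013257264 m^2. 1 acre = 4046.8564 m^2, so 0.0013257264 m^2 = 0.0013257264 / 4046.8564 = 3.2759412e-07 acre ≈ 3.276e-07 acre (4 s.f.). Final answer: 3.276e-07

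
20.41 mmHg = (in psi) 0.3947. Check: 1 mmHg = 133.32237 Pa, so 20.41 mmHg = 20.41 * 133.32237 = 2721.1095 Pa. 1 psi = 6894.7573 Pa, so 2721.1095 Pa = 2721.1095 / 6894.7573 = 0.39466357 psi ≈ 0.3947 psi (4 s.f.).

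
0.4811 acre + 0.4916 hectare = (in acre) 1 acre = 4046.8564 m^2, so 0.4811 acre = 0.4811 * 4046.8564 = 1946.9426 m^2. 1 hectare = 10000 m^2, so 0.4916 hectare = 0.4916 * 10000 = 4916 m^2. Sum: 1946.9426 + 4916 = 6862.9426 m^2. 1 acre = 4046.8564 m^2, so 6862.9426 m^2 = 6862.9426 / 4046.8564 = 1.6958701 acre ≈ 1.696 acre (4 s.f.). Final answer: 1.696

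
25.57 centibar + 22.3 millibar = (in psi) 1 centibar = 1000 Pa, so 25.57 centibar = 25.57 * 1000 = 25570 Pa. 1 millibar = 100 Pa, so 22.3 millibar = 22.3 * 100 = 2230 Pa. Sum: 25570 + 2230 = 27800 Pa. 1 psi = 6894.7573 Pa, so 27800 Pa = 27800 / 6894.7573 = 4.0320491 psi ≈ 4.032 psi (4 s.f.). Final answer: 4.032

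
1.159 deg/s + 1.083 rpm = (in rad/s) 0.1336. Check: 1 deg/s = 0.017453293 rad/s, so 1.159 deg/s = 1.159 * 0.017453293 = 0.020228366 rad/s. 1 rpm = 0.10471976 rad/s, so 1.083 rpm = 1.083 * 0.10471976 = 0.11341149 rad/s. Sum: 0.020228366 + 0.11341149 = 0.13363986 rad/s. Result: 0.13363986 rad/s ≈ 0.1336 rad/s (4 s.f.).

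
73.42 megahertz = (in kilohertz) 7.342e+04. Check: 1 megahertz = 1000000 Hz, so 73.42 megahertz = 73.42 * 1000000 = 73420000 Hz. 1 kilohertz = 1000 Hz, so 73420000 Hz = 73420000 / 1000 = 73420 kilohertz ≈ 7.342e+04 kilohertz (4 s.f.).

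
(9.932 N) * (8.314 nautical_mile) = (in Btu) 144.9. Check: 9.932 N is already in N. 1 nautical_mile = 1852 m, so 8.314 nautical_mile = 8.314 * 1852 = 15397.528 m. Combine: 9.932 N * 15397.528 m = 152928.25 J. 1 Btu = 1055.0559 J, so 152928.25 J = 152928.25 / 1055.0559 = 144.94801 Btu ≈ 144.9 Btu (4 s.f.).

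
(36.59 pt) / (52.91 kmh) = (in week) 1 pt = 0.00035277778 m, so 36.59 pt = 36.59 * 0.00035277778 = 0.012908139 m. 1 kmh = 0.27777778 m/s, so 52.91 kmh = 52.91 * 0.27777778 = 14.697222 m/s. Combine: 0.012908139 m / 14.697222 m/s = 0.00087827065 s. 1 week = 604800 s, so 0.00087827065 s = 0.00087827065 / 604800 = 1.4521671e-09 week ≈ 1.452e-09 week (4 s.f.). Final answer: 1.452e-09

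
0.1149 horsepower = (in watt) 85.68. Check: 1 horsepower = 745.69987 W, so 0.1149 horsepower = 0.1149 * 745.69987 = 85.680915 W. 85.680915 W = 85.680915 watt ≈ 85.68 watt (4 s.f.).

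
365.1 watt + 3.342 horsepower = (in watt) 2857. Check: 365.1 watt = 365.1 W. 1 horsepower = 745.69987 W, so 3.342 horsepower = 3.342 * 745.69987 = 2492.129 W. Sum: 365.1 + 2492.129 = 2857.229 W. 2857.229 W = 2857.229 watt ≈ 2857 watt (4 s.f.).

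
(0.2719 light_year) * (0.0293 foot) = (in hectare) 2.297e+09. Check: 1 light_year = 9.4607305e+15 m, so 0.2719 light_year = 0.2719 * 9.4607305e+15 = 2.5723726e+15 m. 1 foot = 0.3048 m, so 0.0293 foot = 0.0293 * 0.3048 = 0.00893064 m. Combine: 2.5723726e+15 m * 0.00893064 m = 2.2972934e+13 m^2. 1 hectare = 10000 m^2, so 2.2972934e+13 m^2 = 2.2972934e+13 / 10000 = 2.2972934e+09 hectare ≈ 2.297e+09 hectare (4 s.f.).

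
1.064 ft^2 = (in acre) 2.443e-05. Check: 1 ft^2 = 0.09290304 m^2, so 1.064 ft^2 = 1.064 * 0.09290304 = 0.098848835 m^2. 1 acre = 4046.8564 m^2, so 0.098848835 m^2 = 0.098848835 / 4046.8564 = 2.4426079e-05 acre ≈ 2.443e-05 acre (4 s.f.).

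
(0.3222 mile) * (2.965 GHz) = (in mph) 1 mile = 1609.344 m, so 0.3222 mile = 0.3222 * 1609.344 = 518.53064 m. 1 GHz = 1e+09 Hz, so 2.965 GHz = 2.965 * 1e+09 = 2.965e+09 Hz. Combine: 518.53064 m * 2.965e+09 Hz = 1.5374433e+12 m/s. 1 mph = 0.44704 m/s, so 1.5374433e+12 m/s = 1.5374433e+12 / 0.44704 = 3.4391628e+12 mph ≈ 3.439e+12 mph (4 s.f.). Final answer: 3.439e+12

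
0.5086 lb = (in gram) 1 lb = 0.45359237 kg, so 0.5086 lb = 0.5086 * 0.45359237 = 0.23069708 kg. 1 gram = 0.001 kg, so 0.23069708 kg = 0.23069708 / 0.001 = 230.69708 gram ≈ 230.7 gram (4 s.f.). Final answer: 230.7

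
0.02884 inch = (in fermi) 7.325e+11. Check: 1 inch = 0.0254 m, so 0.02884 inch = 0.02884 * 0.0254 = 0.000732536 m. 1 fermi = 1e-15 m, so 0.000732536 m = 0.000732536 / 1e-15 = 7.32536e+11 fermi ≈ 7.325e+11 fermi (4 s.f.).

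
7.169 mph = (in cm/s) 1 mph = 0.44704 m/s, so 7.169 mph = 7.169 * 0.44704 = 3.2048298 m/s. 1 cm/s = 0.01 m/s, so 3.2048298 m/s = 3.2048298 / 0.01 = 320.48298 cm/s ≈ 320.5 cm/s (4 s.f.). Final answer: 320.5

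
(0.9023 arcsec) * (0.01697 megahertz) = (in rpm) 0.7089. Check: 1 arcsec = 4.8481368e-06 rad, so 0.9023 arcsec = 0.9023 * 4.8481368e-06 = 4.3744738e-06 rad. 1 megahertz = 1000000 Hz, so 0.01697 megahertz = 0.01697 * 1000000 = 16970 Hz. Combine: 4.3744738e-06 rad * 16970 Hz = 0.074234821 rad/s. 1 rpm = 0.10471976 rad/s, so 0.074234821 rad/s = 0.074234821 / 0.10471976 = 0.70889032 rpm ≈ 0.7089 rpm (4 s.f.).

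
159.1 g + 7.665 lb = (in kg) 1 g = 0.001 kg, so 159.1 g = 159.1 * 0.001 = 0.1591 kg. 1 lb = 0.45359237 kg, so 7.665 lb = 7.665 * 0.45359237 = 3.4767855 kg. Sum: 0.1591 + 3.4767855 = 3.6358855 kg. Result: 3.6358855 kg ≈ 3.636 kg (4 s.f.). Final answer: 3.636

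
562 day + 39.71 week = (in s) 7.257e+07. Check: 1 day = 86400 s, so 562 day = 562 * 86400 = 48556800 s. 1 week = 604800 s, so 39.71 week = 39.71 * 604800 = 24016608 s. Sum: 48556800 + 24016608 = 72573408 s. Result: 72573408 s ≈ 7.257e+07 s (4 s.f.).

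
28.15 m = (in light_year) 2.975e-15. Check: 1 light_year = 9.4607305e+15 m, so 28.15 m = 28.15 / 9.4607305e+15 = 2.9754573e-15 light_year ≈ 2.975e-15 light_year (4 s.f.).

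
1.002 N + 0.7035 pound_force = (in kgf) 0.4213. Check: 1.002 N is already in N. 1 pound_force = 4.4482216 N, so 0.7035 pound_force = 0.7035 * 4.4482216 = 3.1293239 N. Sum: 1.002 + 3.1293239 = 4.1313239 N. 1 kgf = 9.80665 N, so 4.1313239 N = 4.1313239 / 9.80665 = 0.4212778 kgf ≈ 0.4213 kgf (4 s.f.).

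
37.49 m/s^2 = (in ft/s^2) 1 ft/s^2 = 0.3048 m/s^2, so 37.49 m/s^2 = 37.49 / 0.3048 = 122.99869 ft/s^2 ≈ 123 ft/s^2 (4 s.f.). Final answer: 123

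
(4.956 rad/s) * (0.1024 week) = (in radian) 4.956 rad/s is already in rad/s. 1 week = 604800 s, so 0.1024 week = 0.1024 * 604800 = 61931.52 s. Combine: 4.956 rad/s * 61931.52 s = 306932.61 rad. 306932.61 rad = 306932.61 radian ≈ 3.069e+05 radian (4 s.f.). Final answer: 3.069e+05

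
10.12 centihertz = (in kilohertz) 1 centihertz = 0.01 Hz, so 10.12 centihertz = 10.12 * 0.01 = 0.1012 Hz. 1 kilohertz = 1000 Hz, so 0.1012 Hz = 0.1012 / 1000 = 0.0001012 kilohertz. Final answer: 0.0001012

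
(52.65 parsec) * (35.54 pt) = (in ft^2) 2.192e+17. Check: 1 parsec = 3.0856776e+16 m, so 52.65 parsec = 52.65 * 3.0856776e+16 = 1.6246092e+18 m. 1 pt = 0.00035277778 m, so 35.54 pt = 35.54 * 0.00035277778 = 0.012537722 m. Combine: 1.6246092e+18 m * 0.012537722 m = 2.0368899e+16 m^2. 1 ft^2 = 0.09290304 m^2, so 2.0368899e+16 m^2 = 2.0368899e+16 / 0.09290304 = 2.1924901e+17 ft^2 ≈ 2.192e+17 ft^2 (4 s.f.).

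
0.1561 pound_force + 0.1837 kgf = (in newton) 2.496. Check: 1 pound_force = 4.4482216 N, so 0.1561 pound_force = 0.1561 * 4.4482216 = 0.69436739 N. 1 kgf = 9.80665 N, so 0.1837 kgf = 0.1837 * 9.80665 = 1.8014816 N. Sum: 0.69436739 + 1.8014816 = 2.495849 N. 2.495849 N = 2.495849 newton ≈ 2.496 newton (4 s.f.).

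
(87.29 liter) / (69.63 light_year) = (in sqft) 1 liter = 0.001 m^3, so 87.29 liter = 87.29 * 0.001 = 0.08729 m^3. 1 light_year = 9.4607305e+15 m, so 69.63 light_year = 69.63 * 9.4607305e+15 = 6.5875066e+17 m. Combine: 0.08729 m^3 / 6.5875066e+17 m = 1.3250841e-19 m^2. 1 sqft = 0.09290304 m^2, so 1.3250841e-19 m^2 = 1.3250841e-19 / 0.09290304 = 1.4263086e-18 sqft ≈ 1.426e-18 sqft (4 s.f.). Final answer: 1.426e-18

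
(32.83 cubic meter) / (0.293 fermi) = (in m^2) 1.12e+17. Check: 32.83 cubic meter = 32.83 m^3. 1 fermi = 1e-15 m, so 0.293 fermi = 0.293 * 1e-15 = 2.93e-16 m. Combine: 32.83 m^3 / 2.93e-16 m = 1.1204778e+17 m^2. Result: 1.1204778e+17 m^2 ≈ 1.12e+17 m^2 (4 s.f.).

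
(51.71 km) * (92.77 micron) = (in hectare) 0.0004797. Check: 1 km = 1000 m, so 51.71 km = 51.71 * 1000 = 51710 m. 1 micron = 1e-06 m, so 92.77 micron = 92.77 * 1e-06 = 9.277e-05 m. Combine: 51710 m * 9.277e-05 m = 4.7971367 m^2. 1 hectare = 10000 m^2, so 4.7971367 m^2 = 4.7971367 / 10000 = 0.00047971367 hectare ≈ 0.0004797 hectare (4 s.f.).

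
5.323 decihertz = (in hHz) 1 decihertz = 0.1 Hz, so 5.323 decihertz = 5.323 * 0.1 = 0.5323 Hz. 1 hHz = 100 Hz, so 0.5323 Hz = 0.5323 / 100 = 0.005323 hHz. Final answer: 0.005323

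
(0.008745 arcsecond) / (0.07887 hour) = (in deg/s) 1 arcsecond = 4.8481368e-06 rad, so 0.008745 arcsecond = 0.008745 * 4.8481368e-06 = 4.2396956e-08 rad. 1 hour = 3600 s, so 0.07887 hour = 0.07887 * 3600 = 283.932 s. Combine: 4.2396956e-08 rad / 283.932 s = 1.4932081e-10 rad/s. 1 deg/s = 0.017453293 rad/s, so 1.4932081e-10 rad/s = 1.4932081e-10 / 0.017453293 = 8.5554522e-09 deg/s ≈ 8.555e-09 deg/s (4 s.f.). Final answer: 8.555e-09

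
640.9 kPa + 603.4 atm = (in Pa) 1 kPa = 1000 Pa, so 640.9 kPa = 640.9 * 1000 = 640900 Pa. 1 atm = 101325 Pa, so 603.4 atm = 603.4 * 101325 = 61139505 Pa. Sum: 640900 + 61139505 = 61780405 Pa. Result: 61780405 Pa ≈ 6.178e+07 Pa (4 s.f.). Final answer: 6.178e+07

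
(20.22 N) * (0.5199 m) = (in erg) 20.22 N is already in N. 0.5199 m is already in m. Combine: 20.22 N * 0.5199 m = 10.512378 J. 1 erg = 1e-07 J, so 10.512378 J = 10.512378 / 1e-07 = 1.0512378e+08 erg ≈ 1.051e+08 erg (4 s.f.). Final answer: 1.051e+08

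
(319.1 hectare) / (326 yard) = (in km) 10.7. Check: 1 hectare = 10000 m^2, so 319.1 hectare = 319.1 * 10000 = 3191000 m^2. 1 yard = 0.9144 m, so 326 yard = 326 * 0.9144 = 298.0944 m. Combine: 3191000 m^2 / 298.0944 m = 10704.663 m. 1 km = 1000 m, so 10704.663 m = 10704.663 / 1000 = 10.704663 km ≈ 10.7 km (4 s.f.).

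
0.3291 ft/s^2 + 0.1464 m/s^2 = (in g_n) 1 ft/s^2 = 0.3048 m/s^2, so 0.3291 ft/s^2 = 0.3291 * 0.3048 = 0.10030968 m/s^2. 0.1464 m/s^2 is already in m/s^2. Sum: 0.10030968 + 0.1464 = 0.24670968 m/s^2. 1 g_n = 9.80665 m/s^2, so 0.24670968 m/s^2 = 0.24670968 / 9.80665 = 0.025157386 g_n ≈ 0.02516 g_n (4 s.f.). Final answer: 0.02516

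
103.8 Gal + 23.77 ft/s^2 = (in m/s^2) 8.283. Check: 1 Gal = 0.01 m/s^2, so 103.8 Gal = 103.8 * 0.01 = 1.038 m/s^2. 1 ft/s^2 = 0.3048 m/s^2, so 23.77 ft/s^2 = 23.77 * 0.3048 = 7.245096 m/s^2. Sum: 1.038 + 7.245096 = 8.283096 m/s^2. Result: 8.283096 m/s^2 ≈ 8.283 m/s^2 (4 s.f.).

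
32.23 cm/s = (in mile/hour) 0.721. Check: 1 cm/s = 0.01 m/s, so 32.23 cm/s = 32.23 * 0.01 = 0.3223 m/s. 1 mile/hour = 0.44704 m/s, so 0.3223 m/s = 0.3223 / 0.44704 = 0.72096457 mile/hour ≈ 0.721 mile/hour (4 s.f.).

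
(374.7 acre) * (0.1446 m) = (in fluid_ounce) 1 acre = 4046.8564 m^2, so 374.7 acre = 374.7 * 4046.8564 = 1516357.1 m^2. 0.1446 m is already in m. Combine: 1516357.1 m^2 * 0.1446 m = 219265.24 m^3. 1 fluid_ounce = 2.957353e-05 m^3, so 219265.24 m^3 = 219265.24 / 2.957353e-05 = 7.4142397e+09 fluid_ounce ≈ 7.414e+09 fluid_ounce (4 s.f.). Final answer: 7.414e+09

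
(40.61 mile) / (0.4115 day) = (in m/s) 1 mile = 1609.344 m, so 40.61 mile = 40.61 * 1609.344 = 65355.46 m. 1 day = 86400 s, so 0.4115 day = 0.4115 * 86400 = 35553.6 s. Combine: 65355.46 m / 35553.6 s = 1.8382234 m/s. Result: 1.8382234 m/s ≈ 1.838 m/s (4 s.f.). Final answer: 1.838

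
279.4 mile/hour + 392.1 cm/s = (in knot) 1 mile/hour = 0.44704 m/s, so 279.4 mile/hour = 279.4 * 0.44704 = 124.90298 m/s. 1 cm/s = 0.01 m/s, so 392.1 cm/s = 392.1 * 0.01 = 3.921 m/s. Sum: 124.90298 + 3.921 = 128.82398 m/s. 1 knot = 0.51444444 m/s, so 128.82398 m/s = 128.82398 / 0.51444444 = 250.41378 knot ≈ 250.4 knot (4 s.f.). Final answer: 250.4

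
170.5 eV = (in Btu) 2.589e-20. Check: 1 eV = 1.6021766e-19 J, so 170.5 eV = 170.5 * 1.6021766e-19 = 2.7317112e-17 J. 1 Btu = 1055.0559 J, so 2.7317112e-17 J = 2.7317112e-17 / 1055.0559 = 2.5891626e-20 Btu ≈ 2.589e-20 Btu (4 s.f.).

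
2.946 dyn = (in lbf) 1 dyn = 1e-05 N, so 2.946 dyn = 2.946 * 1e-05 = 2.946e-05 N. 1 lbf = 4.4482216 N, so 2.946e-05 N = 2.946e-05 / 4.4482216 = 6.6228715e-06 lbf ≈ 6.623e-06 lbf (4 s.f.). Final answer: 6.623e-06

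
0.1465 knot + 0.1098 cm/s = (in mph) 0.171. Check: 1 knot = 0.51444444 m/s, so 0.1465 knot = 0.1465 * 0.51444444 = 0.075366111 m/s. 1 cm/s = 0.01 m/s, so 0.1098 cm/s = 0.1098 * 0.01 = 0.001098 m/s. Sum: 0.075366111 + 0.001098 = 0.076464111 m/s. 1 mph = 0.44704 m/s, so 0.076464111 m/s = 0.076464111 / 0.44704 = 0.17104535 mph ≈ 0.171 mph (4 s.f.).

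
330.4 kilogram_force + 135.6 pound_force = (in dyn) 1 kilogram_force = 9.80665 N, so 330.4 kilogram_force = 330.4 * 9.80665 = 3240.1172 N. 1 pound_force = 4.4482216 N, so 135.6 pound_force = 135.6 * 4.4482216 = 603.17885 N. Sum: 3240.1172 + 603.17885 = 3843.296 N. 1 dyn = 1e-05 N, so 3843.296 N = 3843.296 / 1e-05 = 3.843296e+08 dyn ≈ 3.843e+08 dyn (4 s.f.). Final answer: 3.843e+08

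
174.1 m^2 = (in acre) 0.04302. Check: 1 acre = 4046.8564 m^2, so 174.1 m^2 = 174.1 / 4046.8564 = 0.043021047 acre ≈ 0.04302 acre (4 s.f.).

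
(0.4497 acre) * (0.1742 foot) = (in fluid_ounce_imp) 1 acre = 4046.8564 m^2, so 0.4497 acre = 0.4497 * 4046.8564 = 1819.8713 m^2. 1 foot = 0.3048 m, so 0.1742 foot = 0.1742 * 0.3048 = 0.05309616 m. Combine: 1819.8713 m^2 * 0.05309616 m = 96.628179 m^3. 1 fluid_ounce_imp = 2.8413063e-05 m^3, so 96.628179 m^3 = 96.628179 / 2.8413063e-05 = 3400836.5 fluid_ounce_imp ≈ 3.401e+06 fluid_ounce_imp (4 s.f.). Final answer: 3.401e+06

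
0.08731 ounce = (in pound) 1 ounce = 0.028349523 kg, so 0.08731 ounce = 0.08731 * 0.028349523 = 0.0024751969 kg. 1 pound = 0.45359237 kg, so 0.0024751969 kg = 0.0024751969 / 0.45359237 = 0.005456875 pound ≈ 0.005457 pound (4 s.f.). Final answer: 0.005457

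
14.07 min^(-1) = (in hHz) 1 min^(-1) = 0.016666667 Hz, so 14.07 min^(-1) = 14.07 * 0.016666667 = 0.2345 Hz. 1 hHz = 100 Hz, so 0.2345 Hz = 0.2345 / 100 = 0.002345 hHz. Final answer: 0.002345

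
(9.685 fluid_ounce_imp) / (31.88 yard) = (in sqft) 0.0001016. Check: 1 fluid_ounce_imp = 2.8413063e-05 m^3, so 9.685 fluid_ounce_imp = 9.685 * 2.8413063e-05 = 0.00027518051 m^3. 1 yard = 0.9144 m, so 31.88 yard = 31.88 * 0.9144 = 29.151072 m. Combine: 0.00027518051 m^3 / 29.151072 m = 9.4398076e-06 m^2. 1 sqft = 0.09290304 m^2, so 9.4398076e-06 m^2 = 9.4398076e-06 / 0.09290304 = 0.00010160924 sqft ≈ 0.0001016 sqft (4 s.f.).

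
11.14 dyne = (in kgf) 1.136e-05. Check: 1 dyne = 1e-05 N, so 11.14 dyne = 11.14 * 1e-05 = 0.0001114 N. 1 kgf = 9.80665 N, so 0.0001114 N = 0.0001114 / 9.80665 = 1.1359639e-05 kgf ≈ 1.136e-05 kgf (4 s.f.).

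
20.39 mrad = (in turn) 1 mrad = 0.001 rad, so 20.39 mrad = 20.39 * 0.001 = 0.02039 rad. 1 turn = 6.2831853 rad, so 0.02039 rad = 0.02039 / 6.2831853 = 0.0032451693 turn ≈ 0.003245 turn (4 s.f.). Final answer: 0.003245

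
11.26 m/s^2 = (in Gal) 1126. Check: 1 Gal = 0.01 m/s^2, so 11.26 m/s^2 = 11.26 / 0.01 = 1126 Gal.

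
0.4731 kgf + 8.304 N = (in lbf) 1 kgf = 9.80665 N, so 0.4731 kgf = 0.4731 * 9.80665 = 4.6395261 N. 8.304 N is already in N. Sum: 4.6395261 + 8.304 = 12.943526 N. 1 lbf = 4.4482216 N, so 12.943526 N = 12.943526 / 4.4482216 = 2.9098204 lbf ≈ 2.91 lbf (4 s.f.). Final answer: 2.91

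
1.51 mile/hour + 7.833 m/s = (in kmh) 30.63. Check: 1 mile/hour = 0.44704 m/s, so 1.51 mile/hour = 1.51 * 0.44704 = 0.6750304 m/s. 7.833 m/s is already in m/s. Sum: 0.6750304 + 7.833 = 8.5080304 m/s. 1 kmh = 0.27777778 m/s, so 8.5080304 m/s = 8.5080304 / 0.27777778 = 30.628909 kmh ≈ 30.63 kmh (4 s.f.).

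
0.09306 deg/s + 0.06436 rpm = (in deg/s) 1 deg/s = 0.017453293 rad/s, so 0.09306 deg/s = 0.09306 * 0.017453293 = 0.0016242034 rad/s. 1 rpm = 0.10471976 rad/s, so 0.06436 rpm = 0.06436 * 0.10471976 = 0.0067397634 rad/s. Sum: 0.0016242034 + 0.0067397634 = 0.0083639668 rad/s. 1 deg/s = 0.017453293 rad/s, so 0.0083639668 rad/s = 0.0083639668 / 0.017453293 = 0.47922 deg/s ≈ 0.4792 deg/s (4 s.f.). Final answer: 0.4792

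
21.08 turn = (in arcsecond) 1 turn = 6.2831853 rad, so 21.08 turn = 21.08 * 6.2831853 = 132.44955 rad. 1 arcsecond = 4.8481368e-06 rad, so 132.44955 rad = 132.44955 / 4.8481368e-06 = 27319680 arcsecond ≈ 2.732e+07 arcsecond (4 s.f.). Final answer: 2.732e+07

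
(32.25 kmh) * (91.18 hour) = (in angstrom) 1 kmh = 0.27777778 m/s, so 32.25 kmh = 32.25 * 0.27777778 = 8.9583333 m/s. 1 hour = 3600 s, so 91.18 hour = 91.18 * 3600 = 328248 s. Combine: 8.9583333 m/s * 328248 s = 2940555 m. 1 angstrom = 1e-10 m, so 2940555 m = 2940555 / 1e-10 = 2.940555e+16 angstrom ≈ 2.941e+16 angstrom (4 s.f.). Final answer: 2.941e+16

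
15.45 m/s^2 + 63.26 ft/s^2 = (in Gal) 15.45 m/s^2 is already in m/s^2. 1 ft/s^2 = 0.3048 m/s^2, so 63.26 ft/s^2 = 63.26 * 0.3048 = 19.281648 m/s^2. Sum: 15.45 + 19.281648 = 34.731648 m/s^2. 1 Gal = 0.01 m/s^2, so 34.731648 m/s^2 = 34.731648 / 0.01 = 3473.1648 Gal ≈ 3473 Gal (4 s.f.). Final answer: 3473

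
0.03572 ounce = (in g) 1.013. Check: 1 ounce = 0.028349523 kg, so 0.03572 ounce = 0.03572 * 0.028349523 = 0.001012645 kg. 1 g = 0.001 kg, so 0.001012645 kg = 0.001012645 / 0.001 = 1.012645 g ≈ 1.013 g (4 s.f.).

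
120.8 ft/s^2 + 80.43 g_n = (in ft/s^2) 2709. Check: 1 ft/s^2 = 0.3048 m/s^2, so 120.8 ft/s^2 = 120.8 * 0.3048 = 36.81984 m/s^2. 1 g_n = 9.80665 m/s^2, so 80.43 g_n = 80.43 * 9.80665 = 788.74886 m/s^2. Sum: 36.81984 + 788.74886 = 825.5687 m/s^2. 1 ft/s^2 = 0.3048 m/s^2, so 825.5687 m/s^2 = 825.5687 / 0.3048 = 2708.5587 ft/s^2 ≈ 2709 ft/s^2 (4 s.f.).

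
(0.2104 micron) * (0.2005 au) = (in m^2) 6311. Check: 1 micron = 1e-06 m, so 0.2104 micron = 0.2104 * 1e-06 = 2.104e-07 m. 1 au = 1.4959787e+11 m, so 0.2005 au = 0.2005 * 1.4959787e+11 = 2.9994373e+10 m. Combine: 2.104e-07 m * 2.9994373e+10 m = 6310.8161 m^2. Result: 6310.8161 m^2 ≈ 6311 m^2 (4 s.f.).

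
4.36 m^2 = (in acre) 0.001077. Check: 1 acre = 4046.8564 m^2, so 4.36 m^2 = 4.36 / 4046.8564 = 0.0010773795 acre ≈ 0.001077 acre (4 s.f.).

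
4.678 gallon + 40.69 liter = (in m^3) 0.0584. Check: 1 gallon = 0.0037854118 m^3, so 4.678 gallon = 4.678 * 0.0037854118 = 0.017708156 m^3. 1 liter = 0.001 m^3, so 40.69 liter = 40.69 * 0.001 = 0.04069 m^3. Sum: 0.017708156 + 0.04069 = 0.058398156 m^3. Result: 0.058398156 m^3 ≈ 0.0584 m^3 (4 s.f.).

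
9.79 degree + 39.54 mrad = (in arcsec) 1 degree = 0.017453293 rad, so 9.79 degree = 9.79 * 0.017453293 = 0.17086773 rad. 1 mrad = 0.001 rad, so 39.54 mrad = 39.54 * 0.001 = 0.03954 rad. Sum: 0.17086773 + 0.03954 = 0.21040773 rad. 1 arcsec = 4.8481368e-06 rad, so 0.21040773 rad = 0.21040773 / 4.8481368e-06 = 43399.71 arcsec ≈ 4.34e+04 arcsec (4 s.f.). Final answer: 4.34e+04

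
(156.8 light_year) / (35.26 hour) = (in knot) 2.272e+13. Check: 1 light_year = 9.4607305e+15 m, so 156.8 light_year = 156.8 * 9.4607305e+15 = 1.4834425e+18 m. 1 hour = 3600 s, so 35.26 hour = 35.26 * 3600 = 126936 s. Combine: 1.4834425e+18 m / 126936 s = 1.1686539e+13 m/s. 1 knot = 0.51444444 m/s, so 1.1686539e+13 m/s = 1.1686539e+13 / 0.51444444 = 2.2716815e+13 knot ≈ 2.272e+13 knot (4 s.f.).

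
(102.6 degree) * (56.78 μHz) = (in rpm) 0.0009709. Check: 1 degree = 0.017453293 rad, so 102.6 degree = 102.6 * 0.017453293 = 1.7907078 rad. 1 μHz = 1e-06 Hz, so 56.78 μHz = 56.78 * 1e-06 = 5.678e-05 Hz. Combine: 1.7907078 rad * 5.678e-05 Hz = 0.00010167639 rad/s. 1 rpm = 0.10471976 rad/s, so 0.00010167639 rad/s = 0.00010167639 / 0.10471976 = 0.000970938 rpm ≈ 0.0009709 rpm (4 s.f.).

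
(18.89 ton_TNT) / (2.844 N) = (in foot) 9.118e+10. Check: 1 ton_TNT = 4.184e+09 J, so 18.89 ton_TNT = 18.89 * 4.184e+09 = 7.903576e+10 J. 2.844 N is already in N. Combine: 7.903576e+10 J / 2.844 N = 2.7790352e+10 m. 1 foot = 0.3048 m, so 2.7790352e+10 m = 2.7790352e+10 / 0.3048 = 9.1175694e+10 foot ≈ 9.118e+10 foot (4 s.f.).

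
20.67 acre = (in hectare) 1 acre = 4046.8564 m^2, so 20.67 acre = 20.67 * 4046.8564 = 83648.522 m^2. 1 hectare = 10000 m^2, so 83648.522 m^2 = 83648.522 / 10000 = 8.3648522 hectare ≈ 8.365 hectare (4 s.f.). Final answer: 8.365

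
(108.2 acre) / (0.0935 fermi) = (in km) 1 acre = 4046.8564 m^2, so 108.2 acre = 108.2 * 4046.8564 = 437869.86 m^2. 1 fermi = 1e-15 m, so 0.0935 fermi = 0.0935 * 1e-15 = 9.35e-17 m. Combine: 437869.86 m^2 / 9.35e-17 m = 4.6831002e+21 m. 1 km = 1000 m, so 4.6831002e+21 m = 4.6831002e+21 / 1000 = 4.6831002e+18 km ≈ 4.683e+18 km (4 s.f.). Final answer: 4.683e+18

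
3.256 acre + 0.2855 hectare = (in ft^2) 1.726e+05. Check: 1 acre = 4046.8564 m^2, so 3.256 acre = 3.256 * 4046.8564 = 13176.565 m^2. 1 hectare = 10000 m^2, so 0.2855 hectare = 0.2855 * 10000 = 2855 m^2. Sum: 13176.565 + 2855 = 16031.565 m^2. 1 ft^2 = 0.09290304 m^2, so 16031.565 m^2 = 16031.565 / 0.09290304 = 172562.32 ft^2 ≈ 1.726e+05 ft^2 (4 s.f.).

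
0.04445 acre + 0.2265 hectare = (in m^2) 1 acre = 4046.8564 m^2, so 0.04445 acre = 0.04445 * 4046.8564 = 179.88277 m^2. 1 hectare = 10000 m^2, so 0.2265 hectare = 0.2265 * 10000 = 2265 m^2. Sum: 179.88277 + 2265 = 2444.8828 m^2. Result: 2444.8828 m^2 ≈ 2445 m^2 (4 s.f.). Final answer: 2445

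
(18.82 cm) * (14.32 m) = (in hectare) 1 cm = 0.01 m, so 18.82 cm = 18.82 * 0.01 = 0.1882 m. 14.32 m is already in m. Combine: 0.1882 m * 14.32 m = 2.695024 m^2. 1 hectare = 10000 m^2, so 2.695024 m^2 = 2.695024 / 10000 = 0.0002695024 hectare ≈ 0.0002695 hectare (4 s.f.). Final answer: 0.0002695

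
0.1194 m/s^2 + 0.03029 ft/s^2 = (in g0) 0.01312. Check: 0.1194 m/s^2 is already in m/s^2. 1 ft/s^2 = 0.3048 m/s^2, so 0.03029 ft/s^2 = 0.03029 * 0.3048 = 0.009232392 m/s^2. Sum: 0.1194 + 0.009232392 = 0.12863239 m/s^2. 1 g0 = 9.80665 m/s^2, so 0.12863239 m/s^2 = 0.12863239 / 9.80665 = 0.013116854 g0 ≈ 0.01312 g0 (4 s.f.).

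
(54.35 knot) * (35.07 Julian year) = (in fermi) 3.094e+25. Check: 1 knot = 0.51444444 m/s, so 54.35 knot = 54.35 * 0.51444444 = 27.960056 m/s. 1 Julian year = 31557600 s, so 35.07 Julian year = 35.07 * 31557600 = 1.106725e+09 s. Combine: 27.960056 m/s * 1.106725e+09 s = 3.0944093e+10 m. 1 fermi = 1e-15 m, so 3.0944093e+10 m = 3.0944093e+10 / 1e-15 = 3.0944093e+25 fermi ≈ 3.094e+25 fermi (4 s.f.).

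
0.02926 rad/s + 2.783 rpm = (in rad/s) 0.02926 rad/s is already in rad/s. 1 rpm = 0.10471976 rad/s, so 2.783 rpm = 2.783 * 0.10471976 = 0.29143508 rad/s. Sum: 0.02926 + 0.29143508 = 0.32069508 rad/s. Result: 0.32069508 rad/s ≈ 0.3207 rad/s (4 s.f.). Final answer: 0.3207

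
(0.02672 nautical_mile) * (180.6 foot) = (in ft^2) 1 nautical_mile = 1852 m, so 0.02672 nautical_mile = 0.02672 * 1852 = 49.48544 m. 1 foot = 0.3048 m, so 180.6 foot = 180.6 * 0.3048 = 55.04688 m. Combine: 49.48544 m * 55.04688 m = 2724.0191 m^2. 1 ft^2 = 0.09290304 m^2, so 2724.0191 m^2 = 2724.0191 / 0.09290304 = 29321.097 ft^2 ≈ 2.932e+04 ft^2 (4 s.f.). Final answer: 2.932e+04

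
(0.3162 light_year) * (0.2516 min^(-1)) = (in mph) 1 light_year = 9.4607305e+15 m, so 0.3162 light_year = 0.3162 * 9.4607305e+15 = 2.991483e+15 m. 1 min^(-1) = 0.016666667 Hz, so 0.2516 min^(-1) = 0.2516 * 0.016666667 = 0.0041933333 Hz. Combine: 2.991483e+15 m * 0.0041933333 Hz = 1.2544285e+13 m/s. 1 mph = 0.44704 m/s, so 1.2544285e+13 m/s = 1.2544285e+13 / 0.44704 = 2.8060767e+13 mph ≈ 2.806e+13 mph (4 s.f.). Final answer: 2.806e+13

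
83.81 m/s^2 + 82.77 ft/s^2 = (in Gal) 83.81 m/s^2 is already in m/s^2. 1 ft/s^2 = 0.3048 m/s^2, so 82.77 ft/s^2 = 82.77 * 0.3048 = 25.228296 m/s^2. Sum: 83.81 + 25.228296 = 109.0383 m/s^2. 1 Gal = 0.01 m/s^2, so 109.0383 m/s^2 = 109.0383 / 0.01 = 10903.83 Gal ≈ 1.09e+04 Gal (4 s.f.). Final answer: 1.09e+04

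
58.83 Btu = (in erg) 1 Btu = 1055.0559 J, so 58.83 Btu = 58.83 * 1055.0559 = 62068.936 J. 1 erg = 1e-07 J, so 62068.936 J = 62068.936 / 1e-07 = 6.2068936e+11 erg ≈ 6.207e+11 erg (4 s.f.). Final answer: 6.207e+11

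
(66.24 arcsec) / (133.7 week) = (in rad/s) 3.971e-12. Check: 1 arcsec = 4.8481368e-06 rad, so 66.24 arcsec = 66.24 * 4.8481368e-06 = 0.00032114058 rad. 1 week = 604800 s, so 133.7 week = 133.7 * 604800 = 80861760 s. Combine: 0.00032114058 rad / 80861760 s = 3.9714765e-12 rad/s. Result: 3.9714765e-12 rad/s ≈ 3.971e-12 rad/s (4 s.f.).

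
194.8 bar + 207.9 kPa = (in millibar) 1.969e+05. Check: 1 bar = 100000 Pa, so 194.8 bar = 194.8 * 100000 = 19480000 Pa. 1 kPa = 1000 Pa, so 207.9 kPa = 207.9 * 1000 = 207900 Pa. Sum: 19480000 + 207900 = 19687900 Pa. 1 millibar = 100 Pa, so 19687900 Pa = 19687900 / 100 = 196879 millibar ≈ 1.969e+05 millibar (4 s.f.).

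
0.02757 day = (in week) 0.003939. Check: 1 day = 86400 s, so 0.02757 day = 0.02757 * 86400 = 2382.048 s. 1 week = 604800 s, so 2382.048 s = 2382.048 / 604800 = 0.0039385714 week ≈ 0.003939 week (4 s.f.).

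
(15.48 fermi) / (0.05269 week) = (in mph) 1.087e-18. Check: 1 fermi = 1e-15 m, so 15.48 fermi = 15.48 * 1e-15 = 1.548e-14 m. 1 week = 604800 s, so 0.05269 week = 0.05269 * 604800 = 31866.912 s. Combine: 1.548e-14 m / 31866.912 s = 4.8577032e-19 m/s. 1 mph = 0.44704 m/s, so 4.8577032e-19 m/s = 4.8577032e-19 / 0.44704 = 1.0866373e-18 mph ≈ 1.087e-18 mph (4 s.f.).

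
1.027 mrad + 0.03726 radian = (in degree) 2.194. Check: 1 mrad = 0.001 rad, so 1.027 mrad = 1.027 * 0.001 = 0.001027 rad. 0.03726 radian = 0.03726 rad. Sum: 0.001027 + 0.03726 = 0.038287 rad. 1 degree = 0.017453293 rad, so 0.038287 rad = 0.038287 / 0.017453293 = 2.1936835 degree ≈ 2.194 degree (4 s.f.).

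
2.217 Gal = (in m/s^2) 0.02217. Check: 1 Gal = 0.01 m/s^2, so 2.217 Gal = 2.217 * 0.01 = 0.02217 m/s^2. Result: 0.02217 m/s^2.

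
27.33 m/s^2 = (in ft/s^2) 1 ft/s^2 = 0.3048 m/s^2, so 27.33 m/s^2 = 27.33 / 0.3048 = 89.665354 ft/s^2 ≈ 89.67 ft/s^2 (4 s.f.). Final answer: 89.67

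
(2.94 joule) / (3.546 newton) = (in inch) 32.64. Check: 2.94 joule = 2.94 J. 3.546 newton = 3.546 N. Combine: 2.94 J / 3.546 N = 0.82910321 m. 1 inch = 0.0254 m, so 0.82910321 m = 0.82910321 / 0.0254 = 32.641859 inch ≈ 32.64 inch (4 s.f.).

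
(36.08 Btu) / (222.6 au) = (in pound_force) 1 Btu = 1055.0559 J, so 36.08 Btu = 36.08 * 1055.0559 = 38066.415 J. 1 au = 1.4959787e+11 m, so 222.6 au = 222.6 * 1.4959787e+11 = 3.3300486e+13 m. Combine: 38066.415 J / 3.3300486e+13 m = 1.1431189e-09 N. 1 pound_force = 4.4482216 N, so 1.1431189e-09 N = 1.1431189e-09 / 4.4482216 = 2.5698335e-10 pound_force ≈ 2.57e-10 pound_force (4 s.f.). Final answer: 2.57e-10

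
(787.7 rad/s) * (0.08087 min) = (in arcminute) 787.7 rad/s is already in rad/s. 1 min = 60 s, so 0.08087 min = 0.08087 * 60 = 4.8522 s. Combine: 787.7 rad/s * 4.8522 s = 3822.0779 rad. 1 arcminute = 0.00029088821 rad, so 3822.0779 rad = 3822.0779 / 0.00029088821 = 13139336 arcminute ≈ 1.314e+07 arcminute (4 s.f.). Final answer: 1.314e+07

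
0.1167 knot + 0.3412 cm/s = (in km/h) 1 knot = 0.51444444 m/s, so 0.1167 knot = 0.1167 * 0.51444444 = 0.060035667 m/s. 1 cm/s = 0.01 m/s, so 0.3412 cm/s = 0.3412 * 0.01 = 0.003412 m/s. Sum: 0.060035667 + 0.003412 = 0.063447667 m/s. 1 km/h = 0.27777778 m/s, so 0.063447667 m/s = 0.063447667 / 0.27777778 = 0.2284116 km/h ≈ 0.2284 km/h (4 s.f.). Final answer: 0.2284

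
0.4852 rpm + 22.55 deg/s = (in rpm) 1 rpm = 0.10471976 rad/s, so 0.4852 rpm = 0.4852 * 0.10471976 = 0.050810025 rad/s. 1 deg/s = 0.017453293 rad/s, so 22.55 deg/s = 22.55 * 0.017453293 = 0.39357175 rad/s. Sum: 0.050810025 + 0.39357175 = 0.44438177 rad/s. 1 rpm = 0.10471976 rad/s, so 0.44438177 rad/s = 0.44438177 / 0.10471976 = 4.2435333 rpm ≈ 4.244 rpm (4 s.f.). Final answer: 4.244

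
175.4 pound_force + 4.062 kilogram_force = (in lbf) 184.4. Check: 1 pound_force = 4.4482216 N, so 175.4 pound_force = 175.4 * 4.4482216 = 780.21807 N. 1 kilogram_force = 9.80665 N, so 4.062 kilogram_force = 4.062 * 9.80665 = 39.834612 N. Sum: 780.21807 + 39.834612 = 820.05268 N. 1 lbf = 4.4482216 N, so 820.05268 N = 820.05268 / 4.4482216 = 184.35518 lbf ≈ 184.4 lbf (4 s.f.).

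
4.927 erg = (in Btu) 1 erg = 1e-07 J, so 4.927 erg = 4.927 * 1e-07 = 4.927e-07 J. 1 Btu = 1055.0559 J, so 4.927e-07 J = 4.927e-07 / 1055.0559 = 4.669895e-10 Btu ≈ 4.67e-10 Btu (4 s.f.). Final answer: 4.67e-10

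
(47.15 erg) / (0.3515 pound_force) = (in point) 0.008548. Check: 1 erg = 1e-07 J, so 47.15 erg = 47.15 * 1e-07 = 4.715e-06 J. 1 pound_force = 4.4482216 N, so 0.3515 pound_force = 0.3515 * 4.4482216 = 1.5635499 N. Combine: 4.715e-06 J / 1.5635499 N = 3.0155737e-06 m. 1 point = 0.00035277778 m, so 3.0155737e-06 m = 3.0155737e-06 / 0.00035277778 = 0.008548083 point ≈ 0.008548 point (4 s.f.).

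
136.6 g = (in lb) 0.3012. Check: 1 g = 0.001 kg, so 136.6 g = 136.6 * 0.001 = 0.1366 kg. 1 lb = 0.45359237 kg, so 0.1366 kg = 0.1366 / 0.45359237 = 0.30115145 lb ≈ 0.3012 lb (4 s.f.).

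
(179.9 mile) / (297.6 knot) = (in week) 0.003127. Check: 1 mile = 1609.344 m, so 179.9 mile = 179.9 * 1609.344 = 289520.99 m. 1 knot = 0.51444444 m/s, so 297.6 knot = 297.6 * 0.51444444 = 153.09867 m/s. Combine: 289520.99 m / 153.09867 m/s = 1891.0745 s. 1 week = 604800 s, so 1891.0745 s = 1891.0745 / 604800 = 0.0031267766 week ≈ 0.003127 week (4 s.f.).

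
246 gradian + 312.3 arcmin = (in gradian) 251.8. Check: 1 gradian = 0.015707963 rad, so 246 gradian = 246 * 0.015707963 = 3.864159 rad. 1 arcmin = 0.00029088821 rad, so 312.3 arcmin = 312.3 * 0.00029088821 = 0.090844388 rad. Sum: 3.864159 + 0.090844388 = 3.9550034 rad. 1 gradian = 0.015707963 rad, so 3.9550034 rad = 3.9550034 / 0.015707963 = 251.78333 gradian ≈ 251.8 gradian (4 s.f.).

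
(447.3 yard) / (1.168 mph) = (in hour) 1 yard = 0.9144 m, so 447.3 yard = 447.3 * 0.9144 = 409.01112 m. 1 mph = 0.44704 m/s, so 1.168 mph = 1.168 * 0.44704 = 0.52214272 m/s. Combine: 409.01112 m / 0.52214272 m/s = 783.33204 s. 1 hour = 3600 s, so 783.33204 s = 783.33204 / 3600 = 0.21759223 hour ≈ 0.2176 hour (4 s.f.). Final answer: 0.2176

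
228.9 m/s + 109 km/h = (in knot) 503.8. Check: 228.9 m/s is already in m/s. 1 km/h = 0.27777778 m/s, so 109 km/h = 109 * 0.27777778 = 30.277778 m/s. Sum: 228.9 + 30.277778 = 259.17778 m/s. 1 knot = 0.51444444 m/s, so 259.17778 m/s = 259.17778 / 0.51444444 = 503.8013 knot ≈ 503.8 knot (4 s.f.).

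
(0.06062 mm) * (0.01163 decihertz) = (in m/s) 1 mm = 0.001 m, so 0.06062 mm = 0.06062 * 0.001 = 6.062e-05 m. 1 decihertz = 0.1 Hz, so 0.01163 decihertz = 0.01163 * 0.1 = 0.001163 Hz. Combine: 6.062e-05 m * 0.001163 Hz = 7.050106e-08 m/s. Result: 7.050106e-08 m/s ≈ 7.05e-08 m/s (4 s.f.). Final answer: 7.05e-08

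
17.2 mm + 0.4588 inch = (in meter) 1 mm = 0.001 m, so 17.2 mm = 17.2 * 0.001 = 0.0172 m. 1 inch = 0.0254 m, so 0.4588 inch = 0.4588 * 0.0254 = 0.01165352 m. Sum: 0.0172 + 0.01165352 = 0.02885352 m. 0.02885352 m = 0.02885352 meter ≈ 0.02885 meter (4 s.f.). Final answer: 0.02885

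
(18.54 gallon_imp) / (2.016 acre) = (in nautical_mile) 1 gallon_imp = 0.00454609 m^3, so 18.54 gallon_imp = 18.54 * 0.00454609 = 0.084284509 m^3. 1 acre = 4046.8564 m^2, so 2.016 acre = 2.016 * 4046.8564 = 8158.4625 m^2. Combine: 0.084284509 m^3 / 8158.4625 m^2 = 1.033093e-05 m. 1 nautical_mile = 1852 m, so 1.033093e-05 m = 1.033093e-05 / 1852 = 5.5782561e-09 nautical_mile ≈ 5.578e-09 nautical_mile (4 s.f.). Final answer: 5.578e-09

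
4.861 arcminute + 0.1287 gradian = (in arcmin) 1 arcminute = 0.00029088821 rad, so 4.861 arcminute = 4.861 * 0.00029088821 = 0.0014140076 rad. 1 gradian = 0.015707963 rad, so 0.1287 gradian = 0.1287 * 0.015707963 = 0.0020216149 rad. Sum: 0.0014140076 + 0.0020216149 = 0.0034356225 rad. 1 arcmin = 0.00029088821 rad, so 0.0034356225 rad = 0.0034356225 / 0.00029088821 = 11.8108 arcmin ≈ 11.81 arcmin (4 s.f.). Final answer: 11.81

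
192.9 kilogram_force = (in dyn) 1 kilogram_force = 9.80665 N, so 192.9 kilogram_force = 192.9 * 9.80665 = 1891.7028 N. 1 dyn = 1e-05 N, so 1891.7028 N = 1891.7028 / 1e-05 = 1.8917028e+08 dyn ≈ 1.892e+08 dyn (4 s.f.). Final answer: 1.892e+08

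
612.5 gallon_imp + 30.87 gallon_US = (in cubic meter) 1 gallon_imp = 0.00454609 m^3, so 612.5 gallon_imp = 612.5 * 0.00454609 = 2.7844801 m^3. 1 gallon_US = 0.0037854118 m^3, so 30.87 gallon_US = 30.87 * 0.0037854118 = 0.11685566 m^3. Sum: 2.7844801 + 0.11685566 = 2.9013358 m^3. 2.9013358 m^3 = 2.9013358 cubic meter ≈ 2.901 cubic meter (4 s.f.). Final answer: 2.901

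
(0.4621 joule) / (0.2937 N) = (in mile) 0.0009776. Check: 0.4621 joule = 0.4621 J. 0.2937 N is already in N. Combine: 0.4621 J / 0.2937 N = 1.5733742 m. 1 mile = 1609.344 m, so 1.5733742 m = 1.5733742 / 1609.344 = 0.0009776494 mile ≈ 0.0009776 mile (4 s.f.).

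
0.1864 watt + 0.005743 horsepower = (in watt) 4.469. Check: 0.1864 watt = 0.1864 W. 1 horsepower = 745.69987 W, so 0.005743 horsepower = 0.005743 * 745.69987 = 4.2825544 W. Sum: 0.1864 + 4.2825544 = 4.4689544 W. 4.4689544 W = 4.4689544 watt ≈ 4.469 watt (4 s.f.).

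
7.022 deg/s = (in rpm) 1.17. Check: 1 deg/s = 0.017453293 rad/s, so 7.022 deg/s = 7.022 * 0.017453293 = 0.12255702 rad/s. 1 rpm = 0.10471976 rad/s, so 0.12255702 rad/s = 0.12255702 / 0.10471976 = 1.1703333 rpm ≈ 1.17 rpm (4 s.f.).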